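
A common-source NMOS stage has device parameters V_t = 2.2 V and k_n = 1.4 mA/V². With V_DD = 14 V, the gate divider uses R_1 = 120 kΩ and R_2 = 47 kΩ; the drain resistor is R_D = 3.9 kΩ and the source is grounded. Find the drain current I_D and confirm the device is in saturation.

V_G = V_DD·R_2/(R_1+R_2) = 14×47/167 = 3.94 V. With the source grounded, V_GS = V_G = 3.94 V.
Assume saturation: I_D = (k_n/2)(V_GS − V_t)² = (1.4/2)×(3.94 − 2.2)² = 0.7×1.74² = 2.12 mA.
V_DS = V_DD − I_D·R_D = 14 − 2.12×3.9 = 5.73 V.
Saturation requires V_DS ≥ V_GS − V_t = 1.74 V; 5.73 ≥ 1.74 ✓.

I_D ≈ 2.1 mA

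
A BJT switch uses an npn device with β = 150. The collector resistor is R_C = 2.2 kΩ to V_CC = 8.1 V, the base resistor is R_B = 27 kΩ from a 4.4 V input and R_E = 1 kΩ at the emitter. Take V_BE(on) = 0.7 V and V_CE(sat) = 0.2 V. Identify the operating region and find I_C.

Assume active: I_B = (4.4 − 0.7)/(27 + 151×1) = 0.0208 mA, I_C = β·I_B = 3.12 mA.
Then V_CE = 8.1 − 3.12×2.2 − 3.14×1 = -1.9 V < 0.2 V — the active assumption fails.
Re-solve with V_CE = 0.2 V. KCL at the emitter: V_E/R_E = (V_BB−0.7−V_E)/R_B + (V_CC−0.2−V_E)/R_C, giving V_E = 2.5 V.
I_C = (V_CC − 0.2 − V_E)/R_C = (7.9 − 2.5)/2.2 = 2.45 mA.
Check: I_B = (3.7 − 2.5)/27 = 0.0445 mA, and β·I_B = 6.67 mA > I_C, confirming saturation.

saturation; I_C ≈ 2.5 mA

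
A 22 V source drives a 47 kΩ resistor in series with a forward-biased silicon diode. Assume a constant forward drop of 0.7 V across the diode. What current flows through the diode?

I ≈ 0.45 mA

KVL around the loop: 22 = V_D + I·R = 0.7 + I × 47 kΩ.
So I = (22 − 0.7) / 47 kΩ = 21.3 / 47 = 0.453 mA.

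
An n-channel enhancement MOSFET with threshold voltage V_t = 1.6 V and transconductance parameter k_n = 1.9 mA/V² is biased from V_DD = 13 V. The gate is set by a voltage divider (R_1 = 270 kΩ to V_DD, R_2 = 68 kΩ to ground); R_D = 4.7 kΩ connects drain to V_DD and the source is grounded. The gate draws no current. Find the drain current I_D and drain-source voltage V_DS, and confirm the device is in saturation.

I_D ≈ 0.98 mA, V_DS ≈ 8.4 V

V_G = V_DD·R_2/(R_1+R_2) = 13×68/338 = 2.62 V. With the source grounded, V_GS = V_G = 2.62 V.
Assume saturation: I_D = (k_n/2)(V_GS − V_t)² = (1.9/2)×(2.62 − 1.6)² = 0.95×1.02² = 0.979 mA.
V_DS = V_DD − I_D·R_D = 13 − 0.979×4.7 = 8.4 V.
Saturation requires V_DS ≥ V_GS − V_t = 1.02 V; 8.4 ≥ 1.02 ✓.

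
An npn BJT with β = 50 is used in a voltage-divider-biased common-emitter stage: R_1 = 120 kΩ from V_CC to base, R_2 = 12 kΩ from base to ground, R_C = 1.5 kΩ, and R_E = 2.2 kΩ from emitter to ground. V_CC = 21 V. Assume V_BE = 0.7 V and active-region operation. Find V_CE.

Thevenize the base divider: V_Th = V_CC·R_2/(R_1+R_2) = 21×12/132 = 1.91 V, R_Th = R_1‖R_2 = 10.9 kΩ.
Base-emitter loop: V_Th = I_B·R_Th + V_BE + (β+1)I_B·R_E, so I_B = (1.91 − 0.7) / (10.9 + 51×2.2) = 0.00982 mA.
I_C = β·I_B = 50×0.00982 = 0.491 mA, and I_E = (β+1)I_B = 0.501 mA.
V_CE = V_CC − I_C·R_C − I_E·R_E = 21 − 0.491×1.5 − 0.501×2.2 = 19.2 V.
V_CE = 19.2 V > 0.2 V confirms active-region operation.

V_CE ≈ 19 V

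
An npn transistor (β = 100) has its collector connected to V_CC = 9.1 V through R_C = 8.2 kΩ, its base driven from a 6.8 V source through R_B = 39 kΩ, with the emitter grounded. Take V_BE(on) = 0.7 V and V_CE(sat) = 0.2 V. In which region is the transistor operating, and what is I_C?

Assume active: I_B = (6.8 − 0.7)/39 = 0.156 mA, giving I_C = β·I_B = 15.6 mA.
But then V_CE = 9.1 − 15.6×8.2 = -119 V < V_CE(sat) = 0.2 V — impossible in the active region.
So the transistor is saturated. With V_CE = 0.2 V, I_C = (V_CC − 0.2)/R_C = 8.9/8.2 = 1.09 mA.
Check: β·I_B = 15.6 mA > I_C = 1.09 mA, confirming saturation.

saturation; I_C ≈ 1.1 mA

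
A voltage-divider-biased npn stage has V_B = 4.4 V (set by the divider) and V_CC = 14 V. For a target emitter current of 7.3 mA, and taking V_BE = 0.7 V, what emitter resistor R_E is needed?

V_E = V_B − V_BE = 4.4 − 0.7 = 3.7 V.
R_E = V_E / I_E = 3.7 / 7.3 = 0.507 kΩ.

R_E ≈ 0.51 kΩ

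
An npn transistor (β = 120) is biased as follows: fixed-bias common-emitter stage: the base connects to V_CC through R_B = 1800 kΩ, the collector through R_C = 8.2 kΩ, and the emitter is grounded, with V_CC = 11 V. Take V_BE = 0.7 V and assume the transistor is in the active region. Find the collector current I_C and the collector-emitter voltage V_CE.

Base loop: V_CC = I_B·R_B + V_BE, so I_B = (11 − 0.7)/1800 kΩ = 0.00572 mA.
In the active region I_C = β·I_B = 120 × 0.00572 = 0.687 mA.
Collector loop: V_CE = V_CC − I_C·R_C = 11 − 0.687×8.2 = 5.37 V.
Since V_CE = 5.37 V > V_CE(sat) ≈ 0.2 V, the transistor is in the active region as assumed.

I_C ≈ 0.69 mA, V_CE ≈ 5.4 V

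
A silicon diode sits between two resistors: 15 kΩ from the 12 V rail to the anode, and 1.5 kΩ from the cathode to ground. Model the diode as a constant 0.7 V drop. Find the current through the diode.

I ≈ 0.68 mA

The two resistors are in series with the diode, so KVL gives 12 = I·15 + 0.7 + I·1.5.
I = (12 − 0.7) / (15 + 1.5) kΩ = 11.3 / 16.5 = 0.685 mA.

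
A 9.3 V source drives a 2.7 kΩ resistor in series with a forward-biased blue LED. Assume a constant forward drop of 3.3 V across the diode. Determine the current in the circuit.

KVL around the loop: 9.3 = V_D + I·R = 3.3 + I × 2.7 kΩ.
So I = (9.3 − 3.3) / 2.7 kΩ = 6 / 2.7 = 2.22 mA.

I ≈ 2.2 mA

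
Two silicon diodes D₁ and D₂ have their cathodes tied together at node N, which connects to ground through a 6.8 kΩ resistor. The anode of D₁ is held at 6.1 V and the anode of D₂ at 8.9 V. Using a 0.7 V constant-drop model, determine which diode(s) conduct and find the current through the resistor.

Only D₂ conducts; I_R ≈ 1.2 mA

Assume both conduct. Then node N would need to be at both 6.1−0.7 = 5.4 V and 8.9−0.7 = 8.2 V, which is impossible.
Assume only D₂ conducts: V_N = 8.9 − 0.7 = 8.2 V, so I_R = 8.2/6.8 = 1.21 mA.
Check D₁: its anode-to-cathode voltage is 6.1 − 8.2 = -2.1 V < 0.7 V, so it is off. The assumption is consistent.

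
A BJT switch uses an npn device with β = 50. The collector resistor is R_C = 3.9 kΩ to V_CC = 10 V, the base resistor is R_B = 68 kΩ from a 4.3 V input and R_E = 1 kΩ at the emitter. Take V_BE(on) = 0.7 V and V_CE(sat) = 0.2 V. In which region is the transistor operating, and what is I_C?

active; I_C ≈ 1.5 mA

Assume active. Base-emitter loop: I_B = (V_BB − V_BE)/(R_B + (β+1)R_E) = (4.3 − 0.7)/(68 + 51×1) = 0.0303 mA.
I_C = β·I_B = 50×0.0303 = 1.51 mA.
V_CE = V_CC − I_C·R_C − I_E·R_E = 10 − 1.51×3.9 − 1.54×1 = 2.56 V > V_CE(sat), so the active-region assumption holds.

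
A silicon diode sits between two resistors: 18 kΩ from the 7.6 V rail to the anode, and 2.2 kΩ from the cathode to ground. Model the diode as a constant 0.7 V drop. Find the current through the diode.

I ≈ 0.34 mA

The two resistors are in series with the diode, so KVL gives 7.6 = I·18 + 0.7 + I·2.2.
I = (7.6 − 0.7) / (18 + 2.2) kΩ = 6.9 / 20.2 = 0.342 mA.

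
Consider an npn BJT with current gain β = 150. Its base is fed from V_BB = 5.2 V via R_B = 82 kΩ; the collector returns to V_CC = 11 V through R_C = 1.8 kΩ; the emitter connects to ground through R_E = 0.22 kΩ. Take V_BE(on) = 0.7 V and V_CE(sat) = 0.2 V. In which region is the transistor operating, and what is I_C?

Assume active: I_B = (5.2 − 0.7)/(82 + 151×0.22) = 0.0391 mA, I_C = β·I_B = 5.86 mA.
Then V_CE = 11 − 5.86×1.8 − 5.9×0.22 = -0.842 V < 0.2 V — the active assumption fails.
Re-solve with V_CE = 0.2 V. KCL at the emitter: V_E/R_E = (V_BB−0.7−V_E)/R_B + (V_CC−0.2−V_E)/R_C, giving V_E = 1.18 V.
I_C = (V_CC − 0.2 − V_E)/R_C = (10.8 − 1.18)/1.8 = 5.34 mA.
Check: I_B = (4.5 − 1.18)/82 = 0.0404 mA, and β·I_B = 6.07 mA > I_C, confirming saturation.

saturation; I_C ≈ 5.3 mA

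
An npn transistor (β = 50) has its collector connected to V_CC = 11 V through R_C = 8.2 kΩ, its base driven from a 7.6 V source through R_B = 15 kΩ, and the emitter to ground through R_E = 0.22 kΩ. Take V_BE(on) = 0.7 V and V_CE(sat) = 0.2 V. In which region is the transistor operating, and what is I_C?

saturation; I_C ≈ 1.3 mA

Assume active: I_B = (7.6 − 0.7)/(15 + 51×0.22) = 0.263 mA, I_C = β·I_B = 13.2 mA.
Then V_CE = 11 − 13.2×8.2 − 13.4×0.22 = -99.8 V < 0.2 V — the active assumption fails.
Re-solve with V_CE = 0.2 V. KCL at the emitter: V_E/R_E = (V_BB−0.7−V_E)/R_B + (V_CC−0.2−V_E)/R_C, giving V_E = 0.375 V.
I_C = (V_CC − 0.2 − V_E)/R_C = (10.8 − 0.375)/8.2 = 1.27 mA.
Check: I_B = (6.9 − 0.375)/15 = 0.435 mA, and β·I_B = 21.7 mA > I_C, confirming saturation.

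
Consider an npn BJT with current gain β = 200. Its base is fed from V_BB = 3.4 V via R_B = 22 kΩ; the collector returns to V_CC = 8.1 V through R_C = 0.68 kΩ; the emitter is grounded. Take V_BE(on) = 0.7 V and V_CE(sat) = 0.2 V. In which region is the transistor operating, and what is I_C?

Assume active: I_B = (3.4 − 0.7)/22 = 0.123 mA, giving I_C = β·I_B = 24.5 mA.
But then V_CE = 8.1 − 24.5×0.68 = -8.59 V < V_CE(sat) = 0.2 V — impossible in the active region.
So the transistor is saturated. With V_CE = 0.2 V, I_C = (V_CC − 0.2)/R_C = 7.9/0.68 = 11.6 mA.
Check: β·I_B = 24.5 mA > I_C = 11.6 mA, confirming saturation.

saturation; I_C ≈ 12 mA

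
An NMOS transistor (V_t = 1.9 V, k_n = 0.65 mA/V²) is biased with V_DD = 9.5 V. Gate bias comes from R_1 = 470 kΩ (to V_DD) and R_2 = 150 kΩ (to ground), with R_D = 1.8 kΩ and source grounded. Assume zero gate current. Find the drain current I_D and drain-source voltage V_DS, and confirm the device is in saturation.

I_D ≈ 0.052 mA, V_DS ≈ 9.4 V

V_G = V_DD·R_2/(R_1+R_2) = 9.5×150/620 = 2.3 V. With the source grounded, V_GS = V_G = 2.3 V.
Assume saturation: I_D = (k_n/2)(V_GS − V_t)² = (0.65/2)×(2.3 − 1.9)² = 0.325×0.398² = 0.0516 mA.
V_DS = V_DD − I_D·R_D = 9.5 − 0.0516×1.8 = 9.41 V.
Saturation requires V_DS ≥ V_GS − V_t = 0.398 V; 9.41 ≥ 0.398 ✓.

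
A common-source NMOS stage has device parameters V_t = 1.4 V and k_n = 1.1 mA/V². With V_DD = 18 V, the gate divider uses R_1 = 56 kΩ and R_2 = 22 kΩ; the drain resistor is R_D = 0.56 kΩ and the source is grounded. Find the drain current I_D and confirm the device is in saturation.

V_G = V_DD·R_2/(R_1+R_2) = 18×22/78 = 5.08 V. With the source grounded, V_GS = V_G = 5.08 V.
Assume saturation: I_D = (k_n/2)(V_GS − V_t)² = (1.1/2)×(5.08 − 1.4)² = 0.55×3.68² = 7.44 mA.
V_DS = V_DD − I_D·R_D = 18 − 7.44×0.56 = 13.8 V.
Saturation requires V_DS ≥ V_GS − V_t = 3.68 V; 13.8 ≥ 3.68 ✓.

I_D ≈ 7.4 mA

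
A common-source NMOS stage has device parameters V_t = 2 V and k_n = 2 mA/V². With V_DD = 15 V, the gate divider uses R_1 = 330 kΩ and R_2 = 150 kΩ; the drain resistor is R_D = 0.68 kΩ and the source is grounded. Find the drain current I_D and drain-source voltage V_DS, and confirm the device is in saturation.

I_D ≈ 7.2 mA, V_DS ≈ 10 V

V_G = V_DD·R_2/(R_1+R_2) = 15×150/480 = 4.69 V. With the source grounded, V_GS = V_G = 4.69 V.
Assume saturation: I_D = (k_n/2)(V_GS − V_t)² = (2/2)×(4.69 − 2)² = 1×2.69² = 7.22 mA.
V_DS = V_DD − I_D·R_D = 15 − 7.22×0.68 = 10.1 V.
Saturation requires V_DS ≥ V_GS − V_t = 2.69 V; 10.1 ≥ 2.69 ✓.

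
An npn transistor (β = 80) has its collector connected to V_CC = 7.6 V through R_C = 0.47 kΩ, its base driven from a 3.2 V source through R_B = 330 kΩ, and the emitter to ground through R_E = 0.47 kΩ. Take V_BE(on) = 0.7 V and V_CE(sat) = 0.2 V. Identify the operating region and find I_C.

Assume active. Base-emitter loop: I_B = (V_BB − V_BE)/(R_B + (β+1)R_E) = (3.2 − 0.7)/(330 + 81×0.47) = 0.00679 mA.
I_C = β·I_B = 80×0.00679 = 0.543 mA.
V_CE = V_CC − I_C·R_C − I_E·R_E = 7.6 − 0.543×0.47 − 0.55×0.47 = 7.09 V > V_CE(sat), so the active-region assumption holds.

active; I_C ≈ 0.54 mA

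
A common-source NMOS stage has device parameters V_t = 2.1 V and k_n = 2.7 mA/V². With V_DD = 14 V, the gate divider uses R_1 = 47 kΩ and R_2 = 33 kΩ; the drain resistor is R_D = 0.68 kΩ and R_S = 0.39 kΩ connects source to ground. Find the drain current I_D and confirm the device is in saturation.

I_D ≈ 4.7 mA

V_G = V_DD·R_2/(R_1+R_2) = 14×33/80 = 5.78 V.
Assume saturation: I_D = (k_n/2)(V_GS − V_t)² with V_GS = V_G − I_D·R_S = 5.78 − 0.39·I_D.
Substituting gives 0.205·I_D² − 4.87·I_D + 18.2 = 0, with roots I_D = 4.66 or 19.1 mA.
The root I_D = 19.1 mA gives V_GS = -1.66 V ≤ V_t, so take I_D = 4.66 mA.
Then V_GS = 3.96 V and V_DS = V_DD − I_D(R_D+R_S) = 14 − 4.66×1.07 = 9.01 V.
Saturation requires V_DS ≥ V_GS − V_t = 1.86 V; 9.01 ≥ 1.86 ✓.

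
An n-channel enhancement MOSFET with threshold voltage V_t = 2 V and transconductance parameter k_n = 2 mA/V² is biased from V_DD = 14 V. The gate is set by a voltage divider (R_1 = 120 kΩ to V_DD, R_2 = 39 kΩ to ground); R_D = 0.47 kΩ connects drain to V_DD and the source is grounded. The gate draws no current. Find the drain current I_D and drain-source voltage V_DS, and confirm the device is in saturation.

V_G = V_DD·R_2/(R_1+R_2) = 14×39/159 = 3.43 V. With the source grounded, V_GS = V_G = 3.43 V.
Assume saturation: I_D = (k_n/2)(V_GS − V_t)² = (2/2)×(3.43 − 2)² = 1×1.43² = 2.06 mA.
V_DS = V_DD − I_D·R_D = 14 − 2.06×0.47 = 13 V.
Saturation requires V_DS ≥ V_GS − V_t = 1.43 V; 13 ≥ 1.43 ✓.

I_D ≈ 2.1 mA, V_DS ≈ 13 V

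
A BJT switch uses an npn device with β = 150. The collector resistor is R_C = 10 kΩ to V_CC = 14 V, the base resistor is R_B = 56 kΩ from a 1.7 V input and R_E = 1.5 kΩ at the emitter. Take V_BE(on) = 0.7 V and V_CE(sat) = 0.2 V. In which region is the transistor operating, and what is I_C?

active; I_C ≈ 0.53 mA

Assume active. Base-emitter loop: I_B = (V_BB − V_BE)/(R_B + (β+1)R_E) = (1.7 − 0.7)/(56 + 151×1.5) = 0.00354 mA.
I_C = β·I_B = 150×0.00354 = 0.531 mA.
V_CE = V_CC − I_C·R_C − I_E·R_E = 14 − 0.531×10 − 0.535×1.5 = 7.89 V > V_CE(sat), so the active-region assumption holds.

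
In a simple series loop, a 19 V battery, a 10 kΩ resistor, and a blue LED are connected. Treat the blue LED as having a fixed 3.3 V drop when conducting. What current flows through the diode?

I ≈ 1.6 mA

KVL around the loop: 19 = V_D + I·R = 3.3 + I × 10 kΩ.
So I = (19 − 3.3) / 10 kΩ = 15.7 / 10 = 1.57 mA.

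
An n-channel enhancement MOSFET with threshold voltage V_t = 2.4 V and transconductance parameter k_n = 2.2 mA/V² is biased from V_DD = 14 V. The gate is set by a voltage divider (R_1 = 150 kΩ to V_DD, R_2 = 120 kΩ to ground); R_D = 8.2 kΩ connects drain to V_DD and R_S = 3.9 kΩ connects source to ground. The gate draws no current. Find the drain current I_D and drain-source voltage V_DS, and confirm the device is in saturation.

V_G = V_DD·R_2/(R_1+R_2) = 14×120/270 = 6.22 V.
Assume saturation: I_D = (k_n/2)(V_GS − V_t)² with V_GS = V_G − I_D·R_S = 6.22 − 3.9·I_D.
Substituting gives 16.7·I_D² − 33.8·I_D + 16.1 = 0, with roots I_D = 0.766 or 1.25 mA.
The root I_D = 1.25 mA gives V_GS = 1.33 V ≤ V_t, so take I_D = 0.766 mA.
Then V_GS = 3.23 V and V_DS = V_DD − I_D(R_D+R_S) = 14 − 0.766×12.1 = 4.73 V.
Saturation requires V_DS ≥ V_GS − V_t = 0.835 V; 4.73 ≥ 0.835 ✓.

I_D ≈ 0.77 mA, V_DS ≈ 4.7 V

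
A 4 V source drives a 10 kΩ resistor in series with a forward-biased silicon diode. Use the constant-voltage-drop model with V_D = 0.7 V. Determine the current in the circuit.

I ≈ 0.33 mA

KVL around the loop: 4 = V_D + I·R = 0.7 + I × 10 kΩ.
So I = (4 − 0.7) / 10 kΩ = 3.3 / 10 = 0.33 mA.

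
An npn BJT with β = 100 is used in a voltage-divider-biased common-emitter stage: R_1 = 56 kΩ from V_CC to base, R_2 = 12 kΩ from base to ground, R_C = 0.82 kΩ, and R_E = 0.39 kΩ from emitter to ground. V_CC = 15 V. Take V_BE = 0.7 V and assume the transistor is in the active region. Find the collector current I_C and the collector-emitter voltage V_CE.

I_C ≈ 4 mA, V_CE ≈ 10 V

Thevenize the base divider: V_Th = V_CC·R_2/(R_1+R_2) = 15×12/68 = 2.65 V, R_Th = R_1‖R_2 = 9.88 kΩ.
Base-emitter loop: V_Th = I_B·R_Th + V_BE + (β+1)I_B·R_E, so I_B = (2.65 − 0.7) / (9.88 + 101×0.39) = 0.0395 mA.
I_C = β·I_B = 100×0.0395 = 3.95 mA, and I_E = (β+1)I_B = 3.99 mA.
V_CE = V_CC − I_C·R_C − I_E·R_E = 15 − 3.95×0.82 − 3.99×0.39 = 10.2 V.
V_CE = 10.2 V > 0.2 V confirms active-region operation.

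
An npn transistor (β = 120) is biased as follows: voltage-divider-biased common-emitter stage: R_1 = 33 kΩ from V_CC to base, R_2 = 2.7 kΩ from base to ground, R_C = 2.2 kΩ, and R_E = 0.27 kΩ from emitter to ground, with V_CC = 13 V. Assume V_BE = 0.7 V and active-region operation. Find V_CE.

Thevenize the base divider: V_Th = V_CC·R_2/(R_1+R_2) = 13×2.7/35.7 = 0.983 V, R_Th = R_1‖R_2 = 2.5 kΩ.
Base-emitter loop: V_Th = I_B·R_Th + V_BE + (β+1)I_B·R_E, so I_B = (0.983 − 0.7) / (2.5 + 121×0.27) = 0.00805 mA.
I_C = β·I_B = 120×0.00805 = 0.966 mA, and I_E = (β+1)I_B = 0.974 mA.
V_CE = V_CC − I_C·R_C − I_E·R_E = 13 − 0.966×2.2 − 0.974×0.27 = 10.6 V.
V_CE = 10.6 V > 0.2 V confirms active-region operation.

V_CE ≈ 11 V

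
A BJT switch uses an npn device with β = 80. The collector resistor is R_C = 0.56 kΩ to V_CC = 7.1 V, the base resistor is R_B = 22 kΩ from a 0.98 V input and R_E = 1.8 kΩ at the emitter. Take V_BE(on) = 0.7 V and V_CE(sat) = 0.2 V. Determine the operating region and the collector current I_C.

active; I_C ≈ 0.13 mA

Assume active. Base-emitter loop: I_B = (V_BB − V_BE)/(R_B + (β+1)R_E) = (0.98 − 0.7)/(22 + 81×1.8) = 0.00167 mA.
I_C = β·I_B = 80×0.00167 = 0.133 mA.
V_CE = V_CC − I_C·R_C − I_E·R_E = 7.1 − 0.133×0.56 − 0.135×1.8 = 6.78 V > V_CE(sat), so the active-region assumption holds.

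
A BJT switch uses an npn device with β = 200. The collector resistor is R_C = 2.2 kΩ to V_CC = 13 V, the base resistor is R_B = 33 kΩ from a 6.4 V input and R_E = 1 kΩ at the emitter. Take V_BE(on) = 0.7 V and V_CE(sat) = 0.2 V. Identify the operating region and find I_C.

Assume active: I_B = (6.4 − 0.7)/(33 + 201×1) = 0.0244 mA, I_C = β·I_B = 4.87 mA.
Then V_CE = 13 − 4.87×2.2 − 4.9×1 = -2.61 V < 0.2 V — the active assumption fails.
Re-solve with V_CE = 0.2 V. KCL at the emitter: V_E/R_E = (V_BB−0.7−V_E)/R_B + (V_CC−0.2−V_E)/R_C, giving V_E = 4.03 V.
I_C = (V_CC − 0.2 − V_E)/R_C = (12.8 − 4.03)/2.2 = 3.98 mA.
Check: I_B = (5.7 − 4.03)/33 = 0.0505 mA, and β·I_B = 10.1 mA > I_C, confirming saturation.

saturation; I_C ≈ 4 mA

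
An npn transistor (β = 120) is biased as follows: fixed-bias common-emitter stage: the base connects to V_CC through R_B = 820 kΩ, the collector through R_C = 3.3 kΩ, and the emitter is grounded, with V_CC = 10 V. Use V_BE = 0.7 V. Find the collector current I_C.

I_C ≈ 1.4 mA

Base loop: V_CC = I_B·R_B + V_BE, so I_B = (10 − 0.7)/820 kΩ = 0.0113 mA.
In the active region I_C = β·I_B = 120 × 0.0113 = 1.36 mA.
Collector loop: V_CE = V_CC − I_C·R_C = 10 − 1.36×3.3 = 5.51 V.
Since V_CE = 5.51 V > V_CE(sat) ≈ 0.2 V, the transistor is in the active region as assumed.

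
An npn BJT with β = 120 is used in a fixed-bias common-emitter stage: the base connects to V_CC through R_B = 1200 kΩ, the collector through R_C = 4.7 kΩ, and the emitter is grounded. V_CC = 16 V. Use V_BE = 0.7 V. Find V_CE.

Base loop: V_CC = I_B·R_B + V_BE, so I_B = (16 − 0.7)/1200 kΩ = 0.0128 mA.
In the active region I_C = β·I_B = 120 × 0.0128 = 1.53 mA.
Collector loop: V_CE = V_CC − I_C·R_C = 16 − 1.53×4.7 = 8.81 V.
Since V_CE = 8.81 V > V_CE(sat) ≈ 0.2 V, the transistor is in the active region as assumed.

V_CE ≈ 8.8 V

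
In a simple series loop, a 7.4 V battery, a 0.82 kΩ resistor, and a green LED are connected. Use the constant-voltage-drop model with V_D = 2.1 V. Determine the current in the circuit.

KVL around the loop: 7.4 = V_D + I·R = 2.1 + I × 0.82 kΩ.
So I = (7.4 − 2.1) / 0.82 kΩ = 5.3 / 0.82 = 6.46 mA.

I ≈ 6.5 mA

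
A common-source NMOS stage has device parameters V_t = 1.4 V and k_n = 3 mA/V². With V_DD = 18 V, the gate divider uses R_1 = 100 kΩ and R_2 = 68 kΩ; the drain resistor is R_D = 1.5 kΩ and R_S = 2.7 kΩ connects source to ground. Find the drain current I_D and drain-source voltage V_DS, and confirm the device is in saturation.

V_G = V_DD·R_2/(R_1+R_2) = 18×68/168 = 7.29 V.
Assume saturation: I_D = (k_n/2)(V_GS − V_t)² with V_GS = V_G − I_D·R_S = 7.29 − 2.7·I_D.
Substituting gives 10.9·I_D² − 48.7·I_D + 52 = 0, with roots I_D = 1.78 or 2.67 mA.
The root I_D = 2.67 mA gives V_GS = 0.0647 V ≤ V_t, so take I_D = 1.78 mA.
Then V_GS = 2.49 V and V_DS = V_DD − I_D(R_D+R_S) = 18 − 1.78×4.2 = 10.5 V.
Saturation requires V_DS ≥ V_GS − V_t = 1.09 V; 10.5 ≥ 1.09 ✓.

I_D ≈ 1.8 mA, V_DS ≈ 11 V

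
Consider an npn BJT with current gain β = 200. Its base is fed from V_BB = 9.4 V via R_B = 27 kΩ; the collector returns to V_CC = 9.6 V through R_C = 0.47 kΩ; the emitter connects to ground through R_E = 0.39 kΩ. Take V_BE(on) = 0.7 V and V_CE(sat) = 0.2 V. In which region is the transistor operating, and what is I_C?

Assume active: I_B = (9.4 − 0.7)/(27 + 201×0.39) = 0.0826 mA, I_C = β·I_B = 16.5 mA.
Then V_CE = 9.6 − 16.5×0.47 − 16.6×0.39 = -4.63 V < 0.2 V — the active assumption fails.
Re-solve with V_CE = 0.2 V. KCL at the emitter: V_E/R_E = (V_BB−0.7−V_E)/R_B + (V_CC−0.2−V_E)/R_C, giving V_E = 4.3 V.
I_C = (V_CC − 0.2 − V_E)/R_C = (9.4 − 4.3)/0.47 = 10.9 mA.
Check: I_B = (8.7 − 4.3)/27 = 0.163 mA, and β·I_B = 32.6 mA > I_C, confirming saturation.

saturation; I_C ≈ 11 mA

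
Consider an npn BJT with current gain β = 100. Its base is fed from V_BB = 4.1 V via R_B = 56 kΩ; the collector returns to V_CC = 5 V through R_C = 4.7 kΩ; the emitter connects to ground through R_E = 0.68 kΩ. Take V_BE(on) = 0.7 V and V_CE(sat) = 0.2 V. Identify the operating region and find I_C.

Assume active: I_B = (4.1 − 0.7)/(56 + 101×0.68) = 0.0273 mA, I_C = β·I_B = 2.73 mA.
Then V_CE = 5 − 2.73×4.7 − 2.75×0.68 = -9.69 V < 0.2 V — the active assumption fails.
Re-solve with V_CE = 0.2 V. KCL at the emitter: V_E/R_E = (V_BB−0.7−V_E)/R_B + (V_CC−0.2−V_E)/R_C, giving V_E = 0.636 V.
I_C = (V_CC − 0.2 − V_E)/R_C = (4.8 − 0.636)/4.7 = 0.886 mA.
Check: I_B = (3.4 − 0.636)/56 = 0.0494 mA, and β·I_B = 4.94 mA > I_C, confirming saturation.

saturation; I_C ≈ 0.89 mA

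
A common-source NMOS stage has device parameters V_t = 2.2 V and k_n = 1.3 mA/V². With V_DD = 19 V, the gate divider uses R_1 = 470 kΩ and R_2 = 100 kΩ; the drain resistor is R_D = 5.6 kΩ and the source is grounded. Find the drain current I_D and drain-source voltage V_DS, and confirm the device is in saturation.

V_G = V_DD·R_2/(R_1+R_2) = 19×100/570 = 3.33 V. With the source grounded, V_GS = V_G = 3.33 V.
Assume saturation: I_D = (k_n/2)(V_GS − V_t)² = (1.3/2)×(3.33 − 2.2)² = 0.65×1.13² = 0.835 mA.
V_DS = V_DD − I_D·R_D = 19 − 0.835×5.6 = 14.3 V.
Saturation requires V_DS ≥ V_GS − V_t = 1.13 V; 14.3 ≥ 1.13 ✓.

I_D ≈ 0.83 mA, V_DS ≈ 14 V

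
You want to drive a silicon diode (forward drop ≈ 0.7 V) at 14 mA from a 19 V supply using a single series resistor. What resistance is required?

The resistor drops V_S − V_D = 19 − 0.7 = 18.3 V at 14 mA.
R = 18.3 V / 14 mA = 1.31 kΩ.

R ≈ 1.3 kΩ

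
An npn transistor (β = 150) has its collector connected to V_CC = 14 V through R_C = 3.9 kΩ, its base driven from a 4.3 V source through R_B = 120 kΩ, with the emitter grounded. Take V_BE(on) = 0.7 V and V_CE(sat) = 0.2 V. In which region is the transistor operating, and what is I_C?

Assume active: I_B = (4.3 − 0.7)/120 = 0.03 mA, giving I_C = β·I_B = 4.5 mA.
But then V_CE = 14 − 4.5×3.9 = -3.55 V < V_CE(sat) = 0.2 V — impossible in the active region.
So the transistor is saturated. With V_CE = 0.2 V, I_C = (V_CC − 0.2)/R_C = 13.8/3.9 = 3.54 mA.
Check: β·I_B = 4.5 mA > I_C = 3.54 mA, confirming saturation.

saturation; I_C ≈ 3.5 mA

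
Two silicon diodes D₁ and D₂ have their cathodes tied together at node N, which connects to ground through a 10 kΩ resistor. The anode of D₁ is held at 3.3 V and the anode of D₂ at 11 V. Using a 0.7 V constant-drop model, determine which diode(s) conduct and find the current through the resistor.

Assume both conduct. Then node N would need to be at both 3.3−0.7 = 2.6 V and 11−0.7 = 10.3 V, which is impossible.
Assume only D₂ conducts: V_N = 11 − 0.7 = 10.3 V, so I_R = 10.3/10 = 1.03 mA.
Check D₁: its anode-to-cathode voltage is 3.3 − 10.3 = -7 V < 0.7 V, so it is off. The assumption is consistent.

Only D₂ conducts; I_R ≈ 1 mA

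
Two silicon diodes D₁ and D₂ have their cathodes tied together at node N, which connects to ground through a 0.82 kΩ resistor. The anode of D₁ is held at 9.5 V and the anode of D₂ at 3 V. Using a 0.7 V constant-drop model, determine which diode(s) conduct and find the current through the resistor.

Assume both conduct. Then node N would need to be at both 9.5−0.7 = 8.8 V and 3−0.7 = 2.3 V, which is impossible.
Assume only D₁ conducts: V_N = 9.5 − 0.7 = 8.8 V, so I_R = 8.8/0.82 = 10.7 mA.
Check D₂: its anode-to-cathode voltage is 3 − 8.8 = -5.8 V < 0.7 V, so it is off. The assumption is consistent.

Only D₁ conducts; I_R ≈ 11 mA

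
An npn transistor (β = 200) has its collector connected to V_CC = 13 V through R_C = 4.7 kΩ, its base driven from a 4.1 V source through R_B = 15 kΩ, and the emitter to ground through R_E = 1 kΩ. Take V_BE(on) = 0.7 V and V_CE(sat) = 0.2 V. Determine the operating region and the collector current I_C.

saturation; I_C ≈ 2.2 mA

Assume active: I_B = (4.1 − 0.7)/(15 + 201×1) = 0.0157 mA, I_C = β·I_B = 3.15 mA.
Then V_CE = 13 − 3.15×4.7 − 3.16×1 = -4.96 V < 0.2 V — the active assumption fails.
Re-solve with V_CE = 0.2 V. KCL at the emitter: V_E/R_E = (V_BB−0.7−V_E)/R_B + (V_CC−0.2−V_E)/R_C, giving V_E = 2.31 V.
I_C = (V_CC − 0.2 − V_E)/R_C = (12.8 − 2.31)/4.7 = 2.23 mA.
Check: I_B = (3.4 − 2.31)/15 = 0.0729 mA, and β·I_B = 14.6 mA > I_C, confirming saturation.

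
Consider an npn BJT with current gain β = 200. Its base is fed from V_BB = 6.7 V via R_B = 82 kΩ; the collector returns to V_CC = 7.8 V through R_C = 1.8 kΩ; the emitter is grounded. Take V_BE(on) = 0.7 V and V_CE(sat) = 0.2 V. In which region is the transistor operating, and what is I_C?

Assume active: I_B = (6.7 − 0.7)/82 = 0.0732 mA, giving I_C = β·I_B = 14.6 mA.
But then V_CE = 7.8 − 14.6×1.8 = -18.5 V < V_CE(sat) = 0.2 V — impossible in the active region.
So the transistor is saturated. With V_CE = 0.2 V, I_C = (V_CC − 0.2)/R_C = 7.6/1.8 = 4.22 mA.
Check: β·I_B = 14.6 mA > I_C = 4.22 mA, confirming saturation.

saturation; I_C ≈ 4.2 mA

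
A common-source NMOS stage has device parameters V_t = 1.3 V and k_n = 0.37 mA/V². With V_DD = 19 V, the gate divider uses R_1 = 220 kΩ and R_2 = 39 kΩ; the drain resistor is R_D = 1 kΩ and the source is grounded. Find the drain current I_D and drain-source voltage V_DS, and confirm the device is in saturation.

I_D ≈ 0.45 mA, V_DS ≈ 19 V

V_G = V_DD·R_2/(R_1+R_2) = 19×39/259 = 2.86 V. With the source grounded, V_GS = V_G = 2.86 V.
Assume saturation: I_D = (k_n/2)(V_GS − V_t)² = (0.37/2)×(2.86 − 1.3)² = 0.185×1.56² = 0.451 mA.
V_DS = V_DD − I_D·R_D = 19 − 0.451×1 = 18.5 V.
Saturation requires V_DS ≥ V_GS − V_t = 1.56 V; 18.5 ≥ 1.56 ✓.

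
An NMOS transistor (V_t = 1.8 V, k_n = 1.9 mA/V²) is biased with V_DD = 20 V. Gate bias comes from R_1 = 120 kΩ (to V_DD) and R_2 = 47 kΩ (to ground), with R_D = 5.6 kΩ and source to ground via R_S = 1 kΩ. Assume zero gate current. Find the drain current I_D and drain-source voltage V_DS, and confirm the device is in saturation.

V_G = V_DD·R_2/(R_1+R_2) = 20×47/167 = 5.63 V.
Assume saturation: I_D = (k_n/2)(V_GS − V_t)² with V_GS = V_G − I_D·R_S = 5.63 − 1·I_D.
Substituting gives 0.95·I_D² − 8.27·I_D + 13.9 = 0, with roots I_D = 2.28 or 6.43 mA.
The root I_D = 6.43 mA gives V_GS = -0.802 V ≤ V_t, so take I_D = 2.28 mA.
Then V_GS = 3.35 V and V_DS = V_DD − I_D(R_D+R_S) = 20 − 2.28×6.6 = 4.95 V.
Saturation requires V_DS ≥ V_GS − V_t = 1.55 V; 4.95 ≥ 1.55 ✓.

I_D ≈ 2.3 mA, V_DS ≈ 5 V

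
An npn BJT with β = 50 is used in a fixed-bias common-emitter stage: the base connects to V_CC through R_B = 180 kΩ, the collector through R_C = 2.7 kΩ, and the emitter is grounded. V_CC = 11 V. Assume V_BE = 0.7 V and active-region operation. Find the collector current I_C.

Base loop: V_CC = I_B·R_B + V_BE, so I_B = (11 − 0.7)/180 kΩ = 0.0572 mA.
In the active region I_C = β·I_B = 50 × 0.0572 = 2.86 mA.
Collector loop: V_CE = V_CC − I_C·R_C = 11 − 2.86×2.7 = 3.27 V.
Since V_CE = 3.27 V > V_CE(sat) ≈ 0.2 V, the transistor is in the active region as assumed.

I_C ≈ 2.9 mA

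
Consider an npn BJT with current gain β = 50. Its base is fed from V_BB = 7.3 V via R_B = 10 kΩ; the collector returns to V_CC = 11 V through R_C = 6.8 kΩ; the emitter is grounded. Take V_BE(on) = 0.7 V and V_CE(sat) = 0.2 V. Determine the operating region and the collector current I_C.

saturation; I_C ≈ 1.6 mA

Assume active: I_B = (7.3 − 0.7)/10 = 0.66 mA, giving I_C = β·I_B = 33 mA.
But then V_CE = 11 − 33×6.8 = -213 V < V_CE(sat) = 0.2 V — impossible in the active region.
So the transistor is saturated. With V_CE = 0.2 V, I_C = (V_CC − 0.2)/R_C = 10.8/6.8 = 1.59 mA.
Check: β·I_B = 33 mA > I_C = 1.59 mA, confirming saturation.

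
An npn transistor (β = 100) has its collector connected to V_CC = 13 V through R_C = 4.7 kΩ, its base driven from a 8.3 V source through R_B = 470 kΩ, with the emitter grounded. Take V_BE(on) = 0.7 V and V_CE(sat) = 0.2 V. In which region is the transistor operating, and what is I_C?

active; I_C ≈ 1.6 mA

Assume active. Base-emitter loop: I_B = (V_BB − V_BE)/R_B = (8.3 − 0.7)/470 = 0.0162 mA.
I_C = β·I_B = 100×0.0162 = 1.62 mA.
V_CE = V_CC − I_C·R_C = 13 − 1.62×4.7 = 5.4 V > V_CE(sat), so the active-region assumption holds.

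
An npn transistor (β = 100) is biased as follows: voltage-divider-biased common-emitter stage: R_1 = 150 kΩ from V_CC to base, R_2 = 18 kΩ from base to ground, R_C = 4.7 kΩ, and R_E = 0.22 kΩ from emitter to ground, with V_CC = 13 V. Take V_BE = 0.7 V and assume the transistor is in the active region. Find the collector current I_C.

Thevenize the base divider: V_Th = V_CC·R_2/(R_1+R_2) = 13×18/168 = 1.39 V, R_Th = R_1‖R_2 = 16.1 kΩ.
Base-emitter loop: V_Th = I_B·R_Th + V_BE + (β+1)I_B·R_E, so I_B = (1.39 − 0.7) / (16.1 + 101×0.22) = 0.0181 mA.
I_C = β·I_B = 100×0.0181 = 1.81 mA, and I_E = (β+1)I_B = 1.83 mA.
V_CE = V_CC − I_C·R_C − I_E·R_E = 13 − 1.81×4.7 − 1.83×0.22 = 4.09 V.
V_CE = 4.09 V > 0.2 V confirms active-region operation.

I_C ≈ 1.8 mA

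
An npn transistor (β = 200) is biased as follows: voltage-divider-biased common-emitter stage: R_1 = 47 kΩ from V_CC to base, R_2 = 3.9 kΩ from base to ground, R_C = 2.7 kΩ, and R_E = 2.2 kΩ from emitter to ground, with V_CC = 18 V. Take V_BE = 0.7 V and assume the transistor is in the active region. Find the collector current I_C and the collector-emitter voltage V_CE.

Thevenize the base divider: V_Th = V_CC·R_2/(R_1+R_2) = 18×3.9/50.9 = 1.38 V, R_Th = R_1‖R_2 = 3.6 kΩ.
Base-emitter loop: V_Th = I_B·R_Th + V_BE + (β+1)I_B·R_E, so I_B = (1.38 − 0.7) / (3.6 + 201×2.2) = 0.00152 mA.
I_C = β·I_B = 200×0.00152 = 0.305 mA, and I_E = (β+1)I_B = 0.306 mA.
V_CE = V_CC − I_C·R_C − I_E·R_E = 18 − 0.305×2.7 − 0.306×2.2 = 16.5 V.
V_CE = 16.5 V > 0.2 V confirms active-region operation.

I_C ≈ 0.3 mA, V_CE ≈ 17 V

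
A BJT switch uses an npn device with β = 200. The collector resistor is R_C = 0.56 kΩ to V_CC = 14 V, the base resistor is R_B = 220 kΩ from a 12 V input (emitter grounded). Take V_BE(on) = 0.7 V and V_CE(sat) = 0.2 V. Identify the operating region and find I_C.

Assume active. Base-emitter loop: I_B = (V_BB − V_BE)/R_B = (12 − 0.7)/220 = 0.0514 mA.
I_C = β·I_B = 200×0.0514 = 10.3 mA.
V_CE = V_CC − I_C·R_C = 14 − 10.3×0.56 = 8.25 V > V_CE(sat), so the active-region assumption holds.

active; I_C ≈ 10 mA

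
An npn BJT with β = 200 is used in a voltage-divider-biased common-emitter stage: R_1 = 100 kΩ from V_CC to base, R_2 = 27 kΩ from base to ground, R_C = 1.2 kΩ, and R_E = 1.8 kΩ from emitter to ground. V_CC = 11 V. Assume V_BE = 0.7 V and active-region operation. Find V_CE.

V_CE ≈ 8.4 V

Thevenize the base divider: V_Th = V_CC·R_2/(R_1+R_2) = 11×27/127 = 2.34 V, R_Th = R_1‖R_2 = 21.3 kΩ.
Base-emitter loop: V_Th = I_B·R_Th + V_BE + (β+1)I_B·R_E, so I_B = (2.34 − 0.7) / (21.3 + 201×1.8) = 0.00428 mA.
I_C = β·I_B = 200×0.00428 = 0.856 mA, and I_E = (β+1)I_B = 0.86 mA.
V_CE = V_CC − I_C·R_C − I_E·R_E = 11 − 0.856×1.2 − 0.86×1.8 = 8.43 V.
V_CE = 8.43 V > 0.2 V confirms active-region operation.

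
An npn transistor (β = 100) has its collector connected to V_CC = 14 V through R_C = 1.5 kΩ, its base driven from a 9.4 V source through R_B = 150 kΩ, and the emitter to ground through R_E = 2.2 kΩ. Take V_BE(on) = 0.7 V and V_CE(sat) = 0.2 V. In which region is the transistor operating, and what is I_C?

Assume active. Base-emitter loop: I_B = (V_BB − V_BE)/(R_B + (β+1)R_E) = (9.4 − 0.7)/(150 + 101×2.2) = 0.0234 mA.
I_C = β·I_B = 100×0.0234 = 2.34 mA.
V_CE = V_CC − I_C·R_C − I_E·R_E = 14 − 2.34×1.5 − 2.36×2.2 = 5.3 V > V_CE(sat), so the active-region assumption holds.

active; I_C ≈ 2.3 mA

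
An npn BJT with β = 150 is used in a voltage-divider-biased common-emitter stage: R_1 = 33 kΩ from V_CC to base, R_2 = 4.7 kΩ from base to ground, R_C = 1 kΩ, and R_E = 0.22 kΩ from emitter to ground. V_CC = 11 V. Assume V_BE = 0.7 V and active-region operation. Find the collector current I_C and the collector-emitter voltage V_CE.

I_C ≈ 2.7 mA, V_CE ≈ 7.7 V

Thevenize the base divider: V_Th = V_CC·R_2/(R_1+R_2) = 11×4.7/37.7 = 1.37 V, R_Th = R_1‖R_2 = 4.11 kΩ.
Base-emitter loop: V_Th = I_B·R_Th + V_BE + (β+1)I_B·R_E, so I_B = (1.37 − 0.7) / (4.11 + 151×0.22) = 0.018 mA.
I_C = β·I_B = 150×0.018 = 2.7 mA, and I_E = (β+1)I_B = 2.72 mA.
V_CE = V_CC − I_C·R_C − I_E·R_E = 11 − 2.7×1 − 2.72×0.22 = 7.71 V.
V_CE = 7.71 V > 0.2 V confirms active-region operation.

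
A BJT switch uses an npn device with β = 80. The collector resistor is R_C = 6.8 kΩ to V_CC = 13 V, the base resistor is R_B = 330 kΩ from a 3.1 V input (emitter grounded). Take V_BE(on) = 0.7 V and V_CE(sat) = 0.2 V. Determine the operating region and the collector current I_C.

active; I_C ≈ 0.58 mA

Assume active. Base-emitter loop: I_B = (V_BB − V_BE)/R_B = (3.1 − 0.7)/330 = 0.00727 mA.
I_C = β·I_B = 80×0.00727 = 0.582 mA.
V_CE = V_CC − I_C·R_C = 13 − 0.582×6.8 = 9.04 V > V_CE(sat), so the active-region assumption holds.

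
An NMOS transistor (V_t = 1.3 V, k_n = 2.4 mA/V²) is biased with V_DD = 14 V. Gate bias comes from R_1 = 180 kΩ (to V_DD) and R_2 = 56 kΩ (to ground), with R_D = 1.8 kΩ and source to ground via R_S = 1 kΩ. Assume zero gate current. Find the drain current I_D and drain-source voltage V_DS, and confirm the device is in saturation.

V_G = V_DD·R_2/(R_1+R_2) = 14×56/236 = 3.32 V.
Assume saturation: I_D = (k_n/2)(V_GS − V_t)² with V_GS = V_G − I_D·R_S = 3.32 − 1·I_D.
Substituting gives 1.2·I_D² − 5.85·I_D + 4.91 = 0, with roots I_D = 1.08 or 3.8 mA.
The root I_D = 3.8 mA gives V_GS = -0.48 V ≤ V_t, so take I_D = 1.08 mA.
Then V_GS = 2.25 V and V_DS = V_DD − I_D(R_D+R_S) = 14 − 1.08×2.8 = 11 V.
Saturation requires V_DS ≥ V_GS − V_t = 0.947 V; 11 ≥ 0.947 ✓.

I_D ≈ 1.1 mA, V_DS ≈ 11 V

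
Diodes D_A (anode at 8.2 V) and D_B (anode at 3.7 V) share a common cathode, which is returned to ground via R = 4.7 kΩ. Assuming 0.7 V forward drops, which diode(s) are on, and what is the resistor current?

Assume both conduct. Then node N would need to be at both 8.2−0.7 = 7.5 V and 3.7−0.7 = 3 V, which is impossible.
Assume only D_A conducts: V_N = 8.2 − 0.7 = 7.5 V, so I_R = 7.5/4.7 = 1.6 mA.
Check D_B: its anode-to-cathode voltage is 3.7 − 7.5 = -3.8 V < 0.7 V, so it is off. The assumption is consistent.

Only D_A conducts; I_R ≈ 1.6 mA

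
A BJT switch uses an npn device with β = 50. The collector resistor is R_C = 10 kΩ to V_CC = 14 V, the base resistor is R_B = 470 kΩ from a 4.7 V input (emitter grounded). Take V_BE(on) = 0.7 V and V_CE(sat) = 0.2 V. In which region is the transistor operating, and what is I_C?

Assume active. Base-emitter loop: I_B = (V_BB − V_BE)/R_B = (4.7 − 0.7)/470 = 0.00851 mA.
I_C = β·I_B = 50×0.00851 = 0.426 mA.
V_CE = V_CC − I_C·R_C = 14 − 0.426×10 = 9.74 V > V_CE(sat), so the active-region assumption holds.

active; I_C ≈ 0.43 mA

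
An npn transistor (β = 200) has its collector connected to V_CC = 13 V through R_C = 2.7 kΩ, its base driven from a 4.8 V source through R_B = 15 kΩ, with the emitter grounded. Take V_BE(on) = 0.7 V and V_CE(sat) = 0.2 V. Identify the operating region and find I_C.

Assume active: I_B = (4.8 − 0.7)/15 = 0.273 mA, giving I_C = β·I_B = 54.7 mA.
But then V_CE = 13 − 54.7×2.7 = -135 V < V_CE(sat) = 0.2 V — impossible in the active region.
So the transistor is saturated. With V_CE = 0.2 V, I_C = (V_CC − 0.2)/R_C = 12.8/2.7 = 4.74 mA.
Check: β·I_B = 54.7 mA > I_C = 4.74 mA, confirming saturation.

saturation; I_C ≈ 4.7 mA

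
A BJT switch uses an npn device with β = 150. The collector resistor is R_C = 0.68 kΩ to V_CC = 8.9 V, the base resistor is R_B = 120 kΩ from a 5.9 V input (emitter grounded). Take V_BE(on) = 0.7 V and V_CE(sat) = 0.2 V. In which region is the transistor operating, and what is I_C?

active; I_C ≈ 6.5 mA

Assume active. Base-emitter loop: I_B = (V_BB − V_BE)/R_B = (5.9 − 0.7)/120 = 0.0433 mA.
I_C = β·I_B = 150×0.0433 = 6.5 mA.
V_CE = V_CC − I_C·R_C = 8.9 − 6.5×0.68 = 4.48 V > V_CE(sat), so the active-region assumption holds.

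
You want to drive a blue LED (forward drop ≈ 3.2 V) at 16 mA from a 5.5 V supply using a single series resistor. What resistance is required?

R ≈ 0.14 kΩ

The resistor drops V_S − V_D = 5.5 − 3.2 = 2.3 V at 16 mA.
R = 2.3 V / 16 mA = 0.144 kΩ.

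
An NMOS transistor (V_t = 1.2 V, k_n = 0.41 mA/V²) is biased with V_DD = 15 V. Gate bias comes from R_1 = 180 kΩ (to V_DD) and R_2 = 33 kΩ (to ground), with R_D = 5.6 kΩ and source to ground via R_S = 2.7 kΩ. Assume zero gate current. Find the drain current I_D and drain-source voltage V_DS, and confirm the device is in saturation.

V_G = V_DD·R_2/(R_1+R_2) = 15×33/213 = 2.32 V.
Assume saturation: I_D = (k_n/2)(V_GS − V_t)² with V_GS = V_G − I_D·R_S = 2.32 − 2.7·I_D.
Substituting gives 1.49·I_D² − 2.24·I_D + 0.259 = 0, with roots I_D = 0.126 or 1.38 mA.
The root I_D = 1.38 mA gives V_GS = -1.39 V ≤ V_t, so take I_D = 0.126 mA.
Then V_GS = 1.98 V and V_DS = V_DD − I_D(R_D+R_S) = 15 − 0.126×8.3 = 14 V.
Saturation requires V_DS ≥ V_GS − V_t = 0.784 V; 14 ≥ 0.784 ✓.

I_D ≈ 0.13 mA, V_DS ≈ 14 V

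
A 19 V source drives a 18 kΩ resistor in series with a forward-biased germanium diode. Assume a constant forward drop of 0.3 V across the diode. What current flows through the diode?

KVL around the loop: 19 = V_D + I·R = 0.3 + I × 18 kΩ.
So I = (19 − 0.3) / 18 kΩ = 18.7 / 18 = 1.04 mA.

I ≈ 1 mA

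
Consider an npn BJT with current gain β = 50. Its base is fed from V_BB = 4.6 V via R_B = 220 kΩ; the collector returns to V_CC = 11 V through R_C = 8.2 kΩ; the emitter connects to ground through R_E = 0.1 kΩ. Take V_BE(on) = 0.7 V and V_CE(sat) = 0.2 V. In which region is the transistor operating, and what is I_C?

Assume active. Base-emitter loop: I_B = (V_BB − V_BE)/(R_B + (β+1)R_E) = (4.6 − 0.7)/(220 + 51×0.1) = 0.0173 mA.
I_C = β·I_B = 50×0.0173 = 0.866 mA.
V_CE = V_CC − I_C·R_C − I_E·R_E = 11 − 0.866×8.2 − 0.884×0.1 = 3.81 V > V_CE(sat), so the active-region assumption holds.

active; I_C ≈ 0.87 mA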